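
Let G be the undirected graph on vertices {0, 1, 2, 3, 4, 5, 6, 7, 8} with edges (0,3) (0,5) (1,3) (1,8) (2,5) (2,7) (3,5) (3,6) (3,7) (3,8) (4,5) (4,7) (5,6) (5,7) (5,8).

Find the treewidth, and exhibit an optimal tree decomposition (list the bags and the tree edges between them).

Treewidth 2.
One such decomposition:
Bags: B1 = {3, 5, 8}  B2 = {3, 5, 7}  B3 = {4, 5, 7}  B4 = {2, 5, 7}  B5 = {1, 3, 8}  B6 = {3, 5, 6}  B7 = {0, 3, 5}
Tree: B1–B2, B2–B3, B3–B4, B1–B5, B2–B6, B6–B7

The largest bag has 3 vertices, giving width 2; this decomposition certifies tw(G) ≤ 2. For the lower bound, the 3 vertices {1, 3, 8} are pairwise adjacent, and any tree decomposition puts a clique entirely inside one bag — forcing width ≥ 2. Combining the bounds, tw(G) = 2.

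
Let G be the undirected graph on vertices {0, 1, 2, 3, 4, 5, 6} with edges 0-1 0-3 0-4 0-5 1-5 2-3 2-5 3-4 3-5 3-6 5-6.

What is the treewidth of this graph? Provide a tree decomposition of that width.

The largest bag has 3 vertices, giving width 2; this decomposition certifies tw(G) ≤ 2. Conversely, {0, 1, 5} is a clique of size 3, and the vertices of any clique must share a bag in every tree decomposition; so some bag has ≥ 3 vertices and tw(G) ≥ 2. Hence tw(G) = 2 exactly.

Treewidth 2.
One optimal decomposition is:
Bags: B1 = {0, 3, 5}  B2 = {0, 3, 4}  B3 = {0, 1, 5}  B4 = {2, 3, 5}  B5 = {3, 5, 6}
Tree: B1–B2, B1–B3, B1–B4, B1–B5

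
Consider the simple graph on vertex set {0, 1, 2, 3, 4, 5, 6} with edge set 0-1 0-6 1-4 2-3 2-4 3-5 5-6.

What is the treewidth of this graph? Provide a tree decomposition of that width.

Treewidth 2.
One optimal decomposition is:
Bags: B1 = {0, 1, 4}  B2 = {0, 2, 4}  B3 = {0, 2, 3}  B4 = {0, 3, 5}  B5 = {0, 5, 6}
Tree: B1–B2, B2–B3, B3–B4, B4–B5

The largest bag has 3 vertices, giving width 2; this decomposition certifies tw(G) ≤ 2. Since 0–1–4–2–3–5–6–0 is a cycle in G, G is not acyclic. Forests are exactly the graphs of treewidth ≤ 1, so tw(G) ≥ 2. The upper and lower bounds meet at 2, so that is the treewidth.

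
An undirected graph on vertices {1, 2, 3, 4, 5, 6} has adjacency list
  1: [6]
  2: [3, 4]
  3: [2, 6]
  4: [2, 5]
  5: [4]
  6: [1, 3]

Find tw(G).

A width-1 tree decomposition is:
Bags: B1 = {1, 6}  B2 = {3, 6}  B3 = {2, 3}  B4 = {2, 4}  B5 = {4, 5}
Tree: B1–B2, B2–B3, B3–B4, B4–B5
The largest bag has 2 vertices, giving width 1; this decomposition certifies tw(G) ≤ 1. G has an edge, so its treewidth is at least 1. Therefore the treewidth is 1.

1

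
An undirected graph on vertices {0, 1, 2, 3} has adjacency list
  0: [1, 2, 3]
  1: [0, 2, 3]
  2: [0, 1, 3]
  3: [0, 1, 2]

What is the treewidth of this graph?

3

A width-3 tree decomposition is:
Bags: B1 = {0, 1, 2, 3}
Tree: (single bag)
With just one bag of size 4, the width is 4 − 1 = 3, so tw(G) ≤ 3. On the other hand G contains the 4-clique {0, 1, 2, 3}. A clique must lie in a single bag of any decomposition, so no decomposition can have width below 3. Combining the bounds, tw(G) = 3.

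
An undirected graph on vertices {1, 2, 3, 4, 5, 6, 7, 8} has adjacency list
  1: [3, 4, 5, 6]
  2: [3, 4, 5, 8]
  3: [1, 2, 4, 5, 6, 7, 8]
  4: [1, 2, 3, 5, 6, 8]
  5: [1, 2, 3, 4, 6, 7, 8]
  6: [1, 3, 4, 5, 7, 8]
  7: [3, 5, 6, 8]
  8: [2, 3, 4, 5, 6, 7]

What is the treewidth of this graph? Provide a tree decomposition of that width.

Treewidth 4.
One optimal decomposition is:
Bags: B1 = {3, 4, 5, 6, 8}  B2 = {3, 5, 6, 7, 8}  B3 = {1, 3, 4, 5, 6}  B4 = {2, 3, 4, 5, 8}
Tree: B1–B2, B1–B3, B1–B4

Every bag has size at most 5, so the width is 5 − 1 = 4 and tw(G) ≤ 4. Conversely, {2, 3, 4, 5, 8} is a clique of size 5, and the vertices of any clique must share a bag in every tree decomposition; so some bag has ≥ 5 vertices and tw(G) ≥ 4. Combining the bounds, tw(G) = 4.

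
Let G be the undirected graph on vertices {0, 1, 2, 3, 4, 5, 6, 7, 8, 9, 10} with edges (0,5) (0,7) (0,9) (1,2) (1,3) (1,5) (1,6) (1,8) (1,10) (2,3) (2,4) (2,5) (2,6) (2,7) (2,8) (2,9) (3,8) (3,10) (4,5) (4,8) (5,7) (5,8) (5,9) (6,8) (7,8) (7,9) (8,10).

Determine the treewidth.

A width-3 tree decomposition is:
Bags: B1 = {1, 2, 5, 8}  B2 = {2, 5, 7, 8}  B3 = {2, 5, 7, 9}  B4 = {1, 2, 3, 8}  B5 = {1, 3, 8, 10}  B6 = {0, 5, 7, 9}  B7 = {1, 2, 6, 8}  B8 = {2, 4, 5, 8}
Tree: B1–B2, B2–B3, B1–B4, B4–B5, B3–B6, B1–B7, B1–B8
Each bag holds 4 vertices, so the decomposition has width 3, which upper-bounds the treewidth. For the lower bound, the 4 vertices {0, 5, 7, 9} are pairwise adjacent, and any tree decomposition puts a clique entirely inside one bag — forcing width ≥ 3. Therefore the treewidth is 3.

3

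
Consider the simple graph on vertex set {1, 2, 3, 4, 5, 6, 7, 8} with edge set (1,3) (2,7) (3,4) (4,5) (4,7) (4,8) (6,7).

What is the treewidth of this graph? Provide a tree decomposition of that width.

Every bag has size at most 2, so the width is 2 − 1 = 1 and tw(G) ≤ 1. Any graph with an edge has treewidth ≥ 1, and G has the edge 7–4. The upper and lower bounds meet at 1, so that is the treewidth.

Treewidth 1.
One such decomposition:
Bags: B1 = {4, 7}  B2 = {3, 4}  B3 = {1, 3}  B4 = {2, 7}  B5 = {4, 8}  B6 = {4, 5}  B7 = {6, 7}
Tree: B1–B2, B2–B3, B1–B4, B1–B5, B2–B6, B4–B7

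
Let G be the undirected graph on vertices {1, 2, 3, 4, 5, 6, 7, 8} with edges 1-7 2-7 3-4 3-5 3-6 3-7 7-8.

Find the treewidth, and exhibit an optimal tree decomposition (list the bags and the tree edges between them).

The largest bag has 2 vertices, giving width 1; this decomposition certifies tw(G) ≤ 1. Since G has at least one edge (e.g. 3–5), it is not an edgeless graph, so tw(G) ≥ 1. Hence tw(G) = 1 exactly.

Treewidth 1.
Bags: B1 = {3, 5}  B2 = {3, 7}  B3 = {7, 8}  B4 = {3, 4}  B5 = {3, 6}  B6 = {1, 7}  B7 = {2, 7}
Tree: B1–B2, B2–B3, B2–B4, B1–B5, B3–B6, B6–B7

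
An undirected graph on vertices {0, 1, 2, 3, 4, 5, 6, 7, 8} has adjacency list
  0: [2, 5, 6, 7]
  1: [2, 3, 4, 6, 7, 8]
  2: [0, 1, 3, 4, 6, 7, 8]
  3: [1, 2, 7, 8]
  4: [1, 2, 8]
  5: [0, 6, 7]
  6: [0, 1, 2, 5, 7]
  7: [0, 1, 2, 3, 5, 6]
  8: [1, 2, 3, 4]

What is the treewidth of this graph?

A width-3 tree decomposition is:
Bags: B1 = {1, 2, 6, 7}  B2 = {1, 2, 3, 7}  B3 = {0, 2, 6, 7}  B4 = {1, 2, 3, 8}  B5 = {0, 5, 6, 7}  B6 = {1, 2, 4, 8}
Tree: B1–B2, B1–B3, B2–B4, B3–B5, B4–B6
The largest bag has 4 vertices, giving width 3; this decomposition certifies tw(G) ≤ 3. Conversely, {0, 2, 6, 7} is a clique of size 4, and the vertices of any clique must share a bag in every tree decomposition; so some bag has ≥ 4 vertices and tw(G) ≥ 3. Combining the bounds, tw(G) = 3.

3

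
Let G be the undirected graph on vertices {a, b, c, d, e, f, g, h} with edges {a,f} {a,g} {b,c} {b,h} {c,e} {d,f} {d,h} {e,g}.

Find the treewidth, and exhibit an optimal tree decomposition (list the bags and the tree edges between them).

Treewidth 2.
One such decomposition:
Bags: B1 = {a, d, f}  B2 = {a, d, h}  B3 = {a, b, h}  B4 = {a, b, c}  B5 = {a, c, e}  B6 = {a, e, g}
Tree: B1–B2, B2–B3, B3–B4, B4–B5, B5–B6

Every bag has size at most 3, so the width is 3 − 1 = 2 and tw(G) ≤ 2. Since a–f–d–h–b–c–e–g–a is a cycle in G, G is not acyclic. Forests are exactly the graphs of treewidth ≤ 1, so tw(G) ≥ 2. Therefore the treewidth is 2.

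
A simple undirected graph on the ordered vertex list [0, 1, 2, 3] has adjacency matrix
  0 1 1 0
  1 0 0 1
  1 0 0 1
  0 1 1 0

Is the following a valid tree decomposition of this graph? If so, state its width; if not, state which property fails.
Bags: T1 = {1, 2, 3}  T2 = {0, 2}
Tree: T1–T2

No — edge (1,0) lies in no bag.

A tree decomposition must satisfy three properties: every vertex lies in some bag; for every edge, both endpoints lie together in some bag; and for every vertex, the bags containing it form a connected subtree. Here edge (1,0) lies in no bag, so the decomposition is invalid.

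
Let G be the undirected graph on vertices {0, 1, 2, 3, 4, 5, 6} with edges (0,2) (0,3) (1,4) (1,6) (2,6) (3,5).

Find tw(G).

A width-1 tree decomposition is:
Bags: B1 = {1, 4}  B2 = {1, 6}  B3 = {2, 6}  B4 = {0, 2}  B5 = {0, 3}  B6 = {3, 5}
Tree: B1–B2, B2–B3, B3–B4, B4–B5, B5–B6
Every bag has size at most 2, so the width is 2 − 1 = 1 and tw(G) ≤ 1. G has an edge, so its treewidth is at least 1. The upper and lower bounds meet at 1, so that is the treewidth.

1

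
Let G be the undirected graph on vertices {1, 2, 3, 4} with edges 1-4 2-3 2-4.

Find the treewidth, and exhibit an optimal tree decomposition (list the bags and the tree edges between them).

The largest bag has 2 vertices, giving width 1; this decomposition certifies tw(G) ≤ 1. G has an edge, so its treewidth is at least 1. Therefore the treewidth is 1.

Treewidth 1.
Bags: B1 = {1, 4}  B2 = {2, 4}  B3 = {2, 3}
Tree: B1–B2, B2–B3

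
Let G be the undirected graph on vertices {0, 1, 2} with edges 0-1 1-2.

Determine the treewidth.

A width-1 tree decomposition is:
Bags: B1 = {0, 1}  B2 = {1, 2}
Tree: B1–B2
The largest bag has 2 vertices, giving width 1; this decomposition certifies tw(G) ≤ 1. G has an edge, so its treewidth is at least 1. The upper and lower bounds meet at 1, so that is the treewidth.

1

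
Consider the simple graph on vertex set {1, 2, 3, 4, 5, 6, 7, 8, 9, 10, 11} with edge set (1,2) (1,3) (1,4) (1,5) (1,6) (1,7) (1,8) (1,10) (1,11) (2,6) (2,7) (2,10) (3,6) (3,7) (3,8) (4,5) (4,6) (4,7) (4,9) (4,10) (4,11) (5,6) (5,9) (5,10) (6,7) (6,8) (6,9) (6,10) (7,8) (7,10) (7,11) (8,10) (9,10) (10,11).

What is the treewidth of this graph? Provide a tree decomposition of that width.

The largest bag has 5 vertices, giving width 4; this decomposition certifies tw(G) ≤ 4. For the lower bound, the 5 vertices {1, 4, 7, 10, 11} are pairwise adjacent, and any tree decomposition puts a clique entirely inside one bag — forcing width ≥ 4. Combining the bounds, tw(G) = 4.

Treewidth 4.
One optimal decomposition is:
Bags: B1 = {1, 4, 6, 7, 10}  B2 = {1, 4, 5, 6, 10}  B3 = {1, 2, 6, 7, 10}  B4 = {1, 6, 7, 8, 10}  B5 = {1, 4, 7, 10, 11}  B6 = {1, 3, 6, 7, 8}  B7 = {4, 5, 6, 9, 10}
Tree: B1–B2, B1–B3, B3–B4, B1–B5, B4–B6, B2–B7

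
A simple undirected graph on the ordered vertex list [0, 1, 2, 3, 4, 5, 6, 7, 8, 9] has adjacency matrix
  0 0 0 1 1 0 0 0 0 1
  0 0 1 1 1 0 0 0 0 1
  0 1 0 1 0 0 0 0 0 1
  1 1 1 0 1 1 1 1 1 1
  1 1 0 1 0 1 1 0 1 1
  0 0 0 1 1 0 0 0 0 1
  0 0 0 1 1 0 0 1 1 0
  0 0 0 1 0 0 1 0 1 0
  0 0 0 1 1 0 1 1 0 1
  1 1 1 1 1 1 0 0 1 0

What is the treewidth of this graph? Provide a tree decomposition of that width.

The largest bag has 4 vertices, giving width 3; this decomposition certifies tw(G) ≤ 3. On the other hand G contains the 4-clique {1, 2, 3, 9}. A clique must lie in a single bag of any decomposition, so no decomposition can have width below 3. Therefore the treewidth is 3.

Treewidth 3.
Bags: B1 = {3, 4, 8, 9}  B2 = {3, 4, 6, 8}  B3 = {1, 3, 4, 9}  B4 = {3, 6, 7, 8}  B5 = {0, 3, 4, 9}  B6 = {3, 4, 5, 9}  B7 = {1, 2, 3, 9}
Tree: B1–B2, B1–B3, B2–B4, B1–B5, B3–B6, B3–B7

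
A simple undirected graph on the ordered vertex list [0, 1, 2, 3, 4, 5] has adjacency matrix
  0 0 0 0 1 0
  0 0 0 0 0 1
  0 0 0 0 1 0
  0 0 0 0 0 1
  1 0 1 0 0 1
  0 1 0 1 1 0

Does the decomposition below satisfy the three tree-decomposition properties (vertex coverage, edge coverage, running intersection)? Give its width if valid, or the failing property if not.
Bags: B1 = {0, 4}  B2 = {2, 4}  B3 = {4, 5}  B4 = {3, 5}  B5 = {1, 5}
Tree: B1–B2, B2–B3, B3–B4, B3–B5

Checking the three conditions: (i) the bags cover all of {0, 1, 2, 3, 4, 5}; (ii) for each edge, some bag contains both endpoints; (iii) the bags containing any fixed vertex form a subtree. All hold, so the decomposition is valid with width 2 − 1 = 1.

Yes; width 1.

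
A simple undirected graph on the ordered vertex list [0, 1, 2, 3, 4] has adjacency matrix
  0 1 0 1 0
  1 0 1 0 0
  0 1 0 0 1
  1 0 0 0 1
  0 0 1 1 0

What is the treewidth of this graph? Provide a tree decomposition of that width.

Each bag holds 3 vertices, so the decomposition has width 2, which upper-bounds the treewidth. The edges 2–1–0–3–4–2 form a cycle, so G is not a tree and its treewidth is at least 2. Hence tw(G) = 2 exactly.

Treewidth 2.
One such decomposition:
Bags: B1 = {0, 1, 2}  B2 = {0, 2, 3}  B3 = {2, 3, 4}
Tree: B1–B2, B2–B3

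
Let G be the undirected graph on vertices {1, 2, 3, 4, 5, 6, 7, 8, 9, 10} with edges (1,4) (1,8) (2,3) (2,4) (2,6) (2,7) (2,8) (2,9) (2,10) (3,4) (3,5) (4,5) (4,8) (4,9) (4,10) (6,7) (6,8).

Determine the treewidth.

2

A width-2 tree decomposition is:
Bags: B1 = {2, 6, 8}  B2 = {2, 4, 8}  B3 = {2, 6, 7}  B4 = {2, 3, 4}  B5 = {2, 4, 9}  B6 = {1, 4, 8}  B7 = {3, 4, 5}  B8 = {2, 4, 10}
Tree: B1–B2, B1–B3, B2–B4, B2–B5, B2–B6, B4–B7, B2–B8
Each bag holds 3 vertices, so the decomposition has width 2, which upper-bounds the treewidth. Conversely, {1, 4, 8} is a clique of size 3, and the vertices of any clique must share a bag in every tree decomposition; so some bag has ≥ 3 vertices and tw(G) ≥ 2. Combining the bounds, tw(G) = 2.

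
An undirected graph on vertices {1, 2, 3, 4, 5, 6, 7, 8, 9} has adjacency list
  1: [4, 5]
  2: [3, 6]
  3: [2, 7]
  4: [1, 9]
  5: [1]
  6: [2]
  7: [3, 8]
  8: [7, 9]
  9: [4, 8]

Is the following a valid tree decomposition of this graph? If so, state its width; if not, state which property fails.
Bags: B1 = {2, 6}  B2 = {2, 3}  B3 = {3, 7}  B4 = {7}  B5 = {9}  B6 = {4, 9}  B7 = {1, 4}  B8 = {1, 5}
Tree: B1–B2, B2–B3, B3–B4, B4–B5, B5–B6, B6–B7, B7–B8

No — vertex 8 appears in no bag.

A tree decomposition must satisfy three properties: every vertex lies in some bag; for every edge, both endpoints lie together in some bag; and for every vertex, the bags containing it form a connected subtree. Here vertex 8 appears in no bag, so the decomposition is invalid.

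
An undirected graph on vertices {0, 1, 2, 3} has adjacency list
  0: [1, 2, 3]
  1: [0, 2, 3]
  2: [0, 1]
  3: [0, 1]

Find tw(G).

A width-2 tree decomposition is:
Bags: B1 = {0, 1, 3}  B2 = {0, 1, 2}
Tree: B1–B2
The largest bag has 3 vertices, giving width 2; this decomposition certifies tw(G) ≤ 2. For the lower bound, the 3 vertices {0, 1, 2} are pairwise adjacent, and any tree decomposition puts a clique entirely inside one bag — forcing width ≥ 2. The upper and lower bounds meet at 2, so that is the treewidth.

2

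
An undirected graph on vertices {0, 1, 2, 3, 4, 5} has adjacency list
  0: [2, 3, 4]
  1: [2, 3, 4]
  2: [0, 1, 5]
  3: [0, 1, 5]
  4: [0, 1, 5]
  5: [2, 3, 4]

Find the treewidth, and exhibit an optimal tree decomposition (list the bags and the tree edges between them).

Treewidth 3.
One such decomposition:
Bags: B1 = {0, 2, 3, 4}  B2 = {1, 2, 3, 4}  B3 = {2, 3, 4, 5}
Tree: B1–B2, B2–B3

Each bag holds 4 vertices, so the decomposition has width 3, which upper-bounds the treewidth. For the lower bound: the 4 vertex sets {0,2}, {1,3}, {4}, {5} are disjoint, each induces a connected subgraph, and every pair is joined by at least one edge of G. Contracting each set to a single vertex therefore yields K_{4} as a minor, and since treewidth is minor-monotone, tw(G) ≥ tw(K_{4}) = 3. The upper and lower bounds meet at 3, so that is the treewidth.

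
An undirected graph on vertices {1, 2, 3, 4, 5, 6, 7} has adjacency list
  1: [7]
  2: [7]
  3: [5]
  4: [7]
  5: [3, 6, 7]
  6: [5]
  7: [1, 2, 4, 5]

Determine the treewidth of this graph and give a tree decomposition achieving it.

Treewidth 1.
One such decomposition:
Bags: B1 = {5, 7}  B2 = {4, 7}  B3 = {1, 7}  B4 = {2, 7}  B5 = {3, 5}  B6 = {5, 6}
Tree: B1–B2, B1–B3, B3–B4, B1–B5, B5–B6

The largest bag has 2 vertices, giving width 1; this decomposition certifies tw(G) ≤ 1. Since G has at least one edge (e.g. 5–7), it is not an edgeless graph, so tw(G) ≥ 1. The upper and lower bounds meet at 1, so that is the treewidth.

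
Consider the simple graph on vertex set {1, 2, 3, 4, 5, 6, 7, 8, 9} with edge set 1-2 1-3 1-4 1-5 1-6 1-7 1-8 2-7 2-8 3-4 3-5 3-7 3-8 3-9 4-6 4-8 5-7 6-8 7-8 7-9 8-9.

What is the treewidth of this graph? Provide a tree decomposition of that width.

Every bag has size at most 4, so the width is 4 − 1 = 3 and tw(G) ≤ 3. Conversely, {1, 2, 7, 8} is a clique of size 4, and the vertices of any clique must share a bag in every tree decomposition; so some bag has ≥ 4 vertices and tw(G) ≥ 3. Combining the bounds, tw(G) = 3.

Treewidth 3.
One such decomposition:
Bags: B1 = {1, 3, 7, 8}  B2 = {1, 2, 7, 8}  B3 = {1, 3, 4, 8}  B4 = {3, 7, 8, 9}  B5 = {1, 3, 5, 7}  B6 = {1, 4, 6, 8}
Tree: B1–B2, B1–B3, B1–B4, B1–B5, B3–B6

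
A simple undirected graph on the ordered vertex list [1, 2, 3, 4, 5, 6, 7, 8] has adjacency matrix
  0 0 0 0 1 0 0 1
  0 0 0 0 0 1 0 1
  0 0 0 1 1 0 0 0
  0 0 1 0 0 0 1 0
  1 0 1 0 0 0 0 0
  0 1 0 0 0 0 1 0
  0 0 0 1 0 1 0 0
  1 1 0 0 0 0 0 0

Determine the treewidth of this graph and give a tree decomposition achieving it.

Treewidth 2.
One such decomposition:
Bags: B1 = {1, 2, 8}  B2 = {1, 2, 6}  B3 = {1, 6, 7}  B4 = {1, 4, 7}  B5 = {1, 3, 4}  B6 = {1, 3, 5}
Tree: B1–B2, B2–B3, B3–B4, B4–B5, B5–B6

The largest bag has 3 vertices, giving width 2; this decomposition certifies tw(G) ≤ 2. For the lower bound, G contains the cycle 1–8–2–6–7–4–3–5–1, so G is not a forest; only forests have treewidth ≤ 1, hence tw(G) ≥ 2. Combining the bounds, tw(G) = 2.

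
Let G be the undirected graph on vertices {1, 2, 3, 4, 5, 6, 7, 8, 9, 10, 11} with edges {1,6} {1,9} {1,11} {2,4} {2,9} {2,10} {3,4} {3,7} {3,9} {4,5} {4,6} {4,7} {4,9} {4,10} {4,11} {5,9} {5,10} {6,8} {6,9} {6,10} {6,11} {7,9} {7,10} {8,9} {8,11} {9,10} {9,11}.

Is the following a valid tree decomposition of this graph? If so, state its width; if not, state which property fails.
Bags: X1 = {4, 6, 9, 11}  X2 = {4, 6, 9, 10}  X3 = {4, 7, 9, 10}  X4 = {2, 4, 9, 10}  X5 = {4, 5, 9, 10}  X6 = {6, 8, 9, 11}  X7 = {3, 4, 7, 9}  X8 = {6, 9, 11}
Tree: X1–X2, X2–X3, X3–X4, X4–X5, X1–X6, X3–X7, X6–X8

No — vertex 1 appears in no bag.

A tree decomposition must satisfy three properties: every vertex lies in some bag; for every edge, both endpoints lie together in some bag; and for every vertex, the bags containing it form a connected subtree. Here vertex 1 appears in no bag, so the decomposition is invalid.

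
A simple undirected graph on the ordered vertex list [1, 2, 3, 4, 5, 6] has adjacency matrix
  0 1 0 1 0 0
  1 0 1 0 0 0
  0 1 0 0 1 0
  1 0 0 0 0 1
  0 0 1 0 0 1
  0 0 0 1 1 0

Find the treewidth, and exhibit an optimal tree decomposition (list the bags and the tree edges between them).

Treewidth 2.
One optimal decomposition is:
Bags: B1 = {1, 2, 3}  B2 = {1, 3, 5}  B3 = {1, 5, 6}  B4 = {1, 4, 6}
Tree: B1–B2, B2–B3, B3–B4

Every bag has size at most 3, so the width is 3 − 1 = 2 and tw(G) ≤ 2. Since 1–2–3–5–6–4–1 is a cycle in G, G is not acyclic. Forests are exactly the graphs of treewidth ≤ 1, so tw(G) ≥ 2. Hence tw(G) = 2 exactly.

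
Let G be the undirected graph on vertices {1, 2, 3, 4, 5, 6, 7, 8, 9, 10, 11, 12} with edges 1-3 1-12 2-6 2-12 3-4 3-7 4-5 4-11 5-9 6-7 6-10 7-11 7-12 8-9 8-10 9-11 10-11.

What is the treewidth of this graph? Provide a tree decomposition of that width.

Every bag has size at most 4, so the width is 4 − 1 = 3 and tw(G) ≤ 3. For the lower bound: the 4 vertex sets {5,8,9}, {10}, {11}, {3,4,6,7} are disjoint, each induces a connected subgraph, and every pair is joined by at least one edge of G. Contracting each set to a single vertex therefore yields K_{4} as a minor, and since treewidth is minor-monotone, tw(G) ≥ tw(K_{4}) = 3. Combining the bounds, tw(G) = 3.

Treewidth 3.
One such decomposition:
Bags: B1 = {5, 8, 9, 10}  B2 = {5, 9, 10, 11}  B3 = {4, 5, 10, 11}  B4 = {4, 6, 10, 11}  B5 = {4, 6, 7, 11}  B6 = {3, 4, 6, 7}  B7 = {2, 3, 6, 7}  B8 = {2, 3, 7, 12}  B9 = {1, 2, 3, 12}
Tree: B1–B2, B2–B3, B3–B4, B4–B5, B5–B6, B6–B7, B7–B8, B8–B9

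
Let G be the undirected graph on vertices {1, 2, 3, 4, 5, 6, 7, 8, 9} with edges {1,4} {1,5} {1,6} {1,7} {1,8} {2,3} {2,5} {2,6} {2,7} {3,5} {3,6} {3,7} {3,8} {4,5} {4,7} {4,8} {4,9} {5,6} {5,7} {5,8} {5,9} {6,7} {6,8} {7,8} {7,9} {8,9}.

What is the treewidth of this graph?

A width-4 tree decomposition is:
Bags: B1 = {1, 4, 5, 7, 8}  B2 = {1, 5, 6, 7, 8}  B3 = {4, 5, 7, 8, 9}  B4 = {3, 5, 6, 7, 8}  B5 = {2, 3, 5, 6, 7}
Tree: B1–B2, B1–B3, B2–B4, B4–B5
The largest bag has 5 vertices, giving width 4; this decomposition certifies tw(G) ≤ 4. Conversely, {1, 4, 5, 7, 8} is a clique of size 5, and the vertices of any clique must share a bag in every tree decomposition; so some bag has ≥ 5 vertices and tw(G) ≥ 4. Hence tw(G) = 4 exactly.

4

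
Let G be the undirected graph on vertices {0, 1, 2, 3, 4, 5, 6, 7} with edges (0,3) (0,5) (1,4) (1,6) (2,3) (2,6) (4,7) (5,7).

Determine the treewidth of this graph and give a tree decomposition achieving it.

Each bag holds 3 vertices, so the decomposition has width 2, which upper-bounds the treewidth. The edges 3–2–6–1–4–7–5–0–3 form a cycle, so G is not a tree and its treewidth is at least 2. Combining the bounds, tw(G) = 2.

Treewidth 2.
One such decomposition:
Bags: B1 = {2, 3, 6}  B2 = {1, 3, 6}  B3 = {1, 3, 4}  B4 = {3, 4, 7}  B5 = {3, 5, 7}  B6 = {0, 3, 5}
Tree: B1–B2, B2–B3, B3–B4, B4–B5, B5–B6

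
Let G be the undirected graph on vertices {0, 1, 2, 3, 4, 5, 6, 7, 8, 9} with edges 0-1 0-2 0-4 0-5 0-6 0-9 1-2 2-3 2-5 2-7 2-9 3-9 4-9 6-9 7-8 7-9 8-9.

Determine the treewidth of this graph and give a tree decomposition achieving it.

Treewidth 2.
Bags: B1 = {0, 2, 9}  B2 = {0, 1, 2}  B3 = {0, 2, 5}  B4 = {2, 3, 9}  B5 = {2, 7, 9}  B6 = {0, 6, 9}  B7 = {0, 4, 9}  B8 = {7, 8, 9}
Tree: B1–B2, B2–B3, B1–B4, B1–B5, B1–B6, B1–B7, B5–B8

Every bag has size at most 3, so the width is 3 − 1 = 2 and tw(G) ≤ 2. For the lower bound, the 3 vertices {0, 1, 2} are pairwise adjacent, and any tree decomposition puts a clique entirely inside one bag — forcing width ≥ 2. Hence tw(G) = 2 exactly.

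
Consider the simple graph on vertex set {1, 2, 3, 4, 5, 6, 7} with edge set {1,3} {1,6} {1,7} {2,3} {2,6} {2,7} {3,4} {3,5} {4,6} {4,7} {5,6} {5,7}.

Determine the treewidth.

3

A width-3 tree decomposition is:
Bags: B1 = {2, 3, 6, 7}  B2 = {3, 4, 6, 7}  B3 = {1, 3, 6, 7}  B4 = {3, 5, 6, 7}
Tree: B1–B2, B2–B3, B3–B4
The largest bag has 4 vertices, giving width 3; this decomposition certifies tw(G) ≤ 3. For the lower bound: the 4 vertex sets {2,3}, {4,6}, {7}, {1} are disjoint, each induces a connected subgraph, and every pair is joined by at least one edge of G. Contracting each set to a single vertex therefore yields K_{4} as a minor, and since treewidth is minor-monotone, tw(G) ≥ tw(K_{4}) = 3. The upper and lower bounds meet at 3, so that is the treewidth.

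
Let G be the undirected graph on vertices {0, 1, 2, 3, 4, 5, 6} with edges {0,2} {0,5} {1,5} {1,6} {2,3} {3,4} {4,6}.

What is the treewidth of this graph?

A width-2 tree decomposition is:
Bags: B1 = {3, 4, 6}  B2 = {2, 3, 6}  B3 = {0, 2, 6}  B4 = {0, 5, 6}  B5 = {1, 5, 6}
Tree: B1–B2, B2–B3, B3–B4, B4–B5
Every bag has size at most 3, so the width is 3 − 1 = 2 and tw(G) ≤ 2. Since 6–4–3–2–0–5–1–6 is a cycle in G, G is not acyclic. Forests are exactly the graphs of treewidth ≤ 1, so tw(G) ≥ 2. Therefore the treewidth is 2.

2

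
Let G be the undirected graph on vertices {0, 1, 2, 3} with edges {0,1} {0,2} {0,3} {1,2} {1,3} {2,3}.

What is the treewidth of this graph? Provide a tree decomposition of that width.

With just one bag of size 4, the width is 4 − 1 = 3, so tw(G) ≤ 3. On the other hand G contains the 4-clique {0, 1, 2, 3}. A clique must lie in a single bag of any decomposition, so no decomposition can have width below 3. The upper and lower bounds meet at 3, so that is the treewidth.

Treewidth 3.
One such decomposition:
Bags: B1 = {0, 1, 2, 3}
Tree: (single bag)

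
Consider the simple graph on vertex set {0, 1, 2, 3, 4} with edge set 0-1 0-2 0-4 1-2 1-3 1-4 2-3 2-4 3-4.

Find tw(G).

A width-3 tree decomposition is:
Bags: B1 = {0, 1, 2, 4}  B2 = {1, 2, 3, 4}
Tree: B1–B2
Every bag has size at most 4, so the width is 4 − 1 = 3 and tw(G) ≤ 3. For the lower bound, the 4 vertices {0, 1, 2, 4} are pairwise adjacent, and any tree decomposition puts a clique entirely inside one bag — forcing width ≥ 3. Hence tw(G) = 3 exactly.

3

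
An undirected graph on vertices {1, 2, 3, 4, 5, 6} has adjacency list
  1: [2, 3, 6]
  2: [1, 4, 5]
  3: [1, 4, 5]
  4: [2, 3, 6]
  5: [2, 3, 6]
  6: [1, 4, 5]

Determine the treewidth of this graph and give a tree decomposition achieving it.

Treewidth 3.
One such decomposition:
Bags: B1 = {2, 3, 4, 6}  B2 = {2, 3, 5, 6}  B3 = {1, 2, 3, 6}
Tree: B1–B2, B2–B3

Every bag has size at most 4, so the width is 4 − 1 = 3 and tw(G) ≤ 3. For the lower bound: the 4 vertex sets {4,6}, {2,5}, {3}, {1} are disjoint, each induces a connected subgraph, and every pair is joined by at least one edge of G. Contracting each set to a single vertex therefore yields K_{4} as a minor, and since treewidth is minor-monotone, tw(G) ≥ tw(K_{4}) = 3. Combining the bounds, tw(G) = 3.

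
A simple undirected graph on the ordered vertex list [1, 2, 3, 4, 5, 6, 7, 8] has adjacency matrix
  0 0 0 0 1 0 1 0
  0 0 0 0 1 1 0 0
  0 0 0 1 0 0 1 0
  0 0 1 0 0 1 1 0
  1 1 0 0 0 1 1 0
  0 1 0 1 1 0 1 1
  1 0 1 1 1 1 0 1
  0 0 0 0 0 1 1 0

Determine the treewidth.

2

A width-2 tree decomposition is:
Bags: B1 = {5, 6, 7}  B2 = {2, 5, 6}  B3 = {6, 7, 8}  B4 = {1, 5, 7}  B5 = {4, 6, 7}  B6 = {3, 4, 7}
Tree: B1–B2, B1–B3, B1–B4, B3–B5, B5–B6
The largest bag has 3 vertices, giving width 2; this decomposition certifies tw(G) ≤ 2. On the other hand G contains the 3-clique {2, 5, 6}. A clique must lie in a single bag of any decomposition, so no decomposition can have width below 2. Combining the bounds, tw(G) = 2.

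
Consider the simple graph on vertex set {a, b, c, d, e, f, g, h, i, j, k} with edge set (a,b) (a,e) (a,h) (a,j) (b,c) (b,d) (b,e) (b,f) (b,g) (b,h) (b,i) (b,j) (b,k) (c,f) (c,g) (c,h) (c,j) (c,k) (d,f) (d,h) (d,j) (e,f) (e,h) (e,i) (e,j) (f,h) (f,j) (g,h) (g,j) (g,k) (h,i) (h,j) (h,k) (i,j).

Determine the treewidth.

A width-4 tree decomposition is:
Bags: B1 = {b, c, f, h, j}  B2 = {b, e, f, h, j}  B3 = {b, e, h, i, j}  B4 = {b, c, g, h, j}  B5 = {b, d, f, h, j}  B6 = {a, b, e, h, j}  B7 = {b, c, g, h, k}
Tree: B1–B2, B2–B3, B1–B4, B1–B5, B3–B6, B4–B7
The largest bag has 5 vertices, giving width 4; this decomposition certifies tw(G) ≤ 4. Conversely, {b, c, g, h, j} is a clique of size 5, and the vertices of any clique must share a bag in every tree decomposition; so some bag has ≥ 5 vertices and tw(G) ≥ 4. Combining the bounds, tw(G) = 4.

4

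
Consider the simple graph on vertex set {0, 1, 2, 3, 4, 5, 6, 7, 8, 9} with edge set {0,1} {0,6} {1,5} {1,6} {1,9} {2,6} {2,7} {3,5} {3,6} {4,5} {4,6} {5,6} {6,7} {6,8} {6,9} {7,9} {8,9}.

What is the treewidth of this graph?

A width-2 tree decomposition is:
Bags: B1 = {6, 8, 9}  B2 = {1, 6, 9}  B3 = {1, 5, 6}  B4 = {3, 5, 6}  B5 = {6, 7, 9}  B6 = {4, 5, 6}  B7 = {0, 1, 6}  B8 = {2, 6, 7}
Tree: B1–B2, B2–B3, B3–B4, B1–B5, B3–B6, B2–B7, B5–B8
Every bag has size at most 3, so the width is 3 − 1 = 2 and tw(G) ≤ 2. On the other hand G contains the 3-clique {0, 1, 6}. A clique must lie in a single bag of any decomposition, so no decomposition can have width below 2. Hence tw(G) = 2 exactly.

2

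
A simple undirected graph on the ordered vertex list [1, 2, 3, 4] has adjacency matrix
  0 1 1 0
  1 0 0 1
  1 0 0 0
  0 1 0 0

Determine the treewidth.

1

A width-1 tree decomposition is:
Bags: B1 = {2, 4}  B2 = {1, 2}  B3 = {1, 3}
Tree: B1–B2, B2–B3
Every bag has size at most 2, so the width is 2 − 1 = 1 and tw(G) ≤ 1. Since G has at least one edge (e.g. 4–2), it is not an edgeless graph, so tw(G) ≥ 1. Combining the bounds, tw(G) = 1.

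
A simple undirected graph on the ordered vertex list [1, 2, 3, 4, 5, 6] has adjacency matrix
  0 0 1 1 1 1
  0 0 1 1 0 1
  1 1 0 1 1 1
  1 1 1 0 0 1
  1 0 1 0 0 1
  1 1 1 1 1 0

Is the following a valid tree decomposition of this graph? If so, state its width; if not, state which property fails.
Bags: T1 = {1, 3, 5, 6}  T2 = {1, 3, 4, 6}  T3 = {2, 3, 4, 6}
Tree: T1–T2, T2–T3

Yes; width 3.

Checking the three conditions: (i) the bags cover all of {1, 2, 3, 4, 5, 6}; (ii) for each edge, some bag contains both endpoints; (iii) the bags containing any fixed vertex form a subtree. All hold, so the decomposition is valid with width 4 − 1 = 3.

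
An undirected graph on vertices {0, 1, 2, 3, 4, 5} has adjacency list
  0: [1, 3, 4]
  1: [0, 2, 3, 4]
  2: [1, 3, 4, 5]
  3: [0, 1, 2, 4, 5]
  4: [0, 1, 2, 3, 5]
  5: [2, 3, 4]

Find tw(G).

3

A width-3 tree decomposition is:
Bags: B1 = {0, 1, 3, 4}  B2 = {1, 2, 3, 4}  B3 = {2, 3, 4, 5}
Tree: B1–B2, B2–B3
Each bag holds 4 vertices, so the decomposition has width 3, which upper-bounds the treewidth. On the other hand G contains the 4-clique {0, 1, 3, 4}. A clique must lie in a single bag of any decomposition, so no decomposition can have width below 3. Combining the bounds, tw(G) = 3.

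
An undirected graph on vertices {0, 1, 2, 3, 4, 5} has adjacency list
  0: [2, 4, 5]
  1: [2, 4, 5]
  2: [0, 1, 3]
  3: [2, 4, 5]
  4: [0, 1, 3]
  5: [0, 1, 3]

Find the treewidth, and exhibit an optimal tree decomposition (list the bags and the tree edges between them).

Treewidth 3.
Bags: B1 = {2, 3, 4, 5}  B2 = {1, 2, 4, 5}  B3 = {0, 2, 4, 5}
Tree: B1–B2, B2–B3

Each bag holds 4 vertices, so the decomposition has width 3, which upper-bounds the treewidth. For the lower bound: the 4 vertex sets {3,4}, {1,5}, {2}, {0} are disjoint, each induces a connected subgraph, and every pair is joined by at least one edge of G. Contracting each set to a single vertex therefore yields K_{4} as a minor, and since treewidth is minor-monotone, tw(G) ≥ tw(K_{4}) = 3. Hence tw(G) = 3 exactly.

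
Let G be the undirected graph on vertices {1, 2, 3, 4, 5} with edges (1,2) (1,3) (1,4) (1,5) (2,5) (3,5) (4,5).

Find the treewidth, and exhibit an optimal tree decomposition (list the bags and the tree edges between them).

Each bag holds 3 vertices, so the decomposition has width 2, which upper-bounds the treewidth. Conversely, {1, 2, 5} is a clique of size 3, and the vertices of any clique must share a bag in every tree decomposition; so some bag has ≥ 3 vertices and tw(G) ≥ 2. Therefore the treewidth is 2.

Treewidth 2.
One optimal decomposition is:
Bags: B1 = {1, 2, 5}  B2 = {1, 3, 5}  B3 = {1, 4, 5}
Tree: B1–B2, B2–B3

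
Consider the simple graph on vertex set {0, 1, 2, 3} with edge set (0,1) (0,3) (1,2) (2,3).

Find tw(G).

A width-2 tree decomposition is:
Bags: B1 = {0, 2, 3}  B2 = {0, 1, 2}
Tree: B1–B2
Each bag holds 3 vertices, so the decomposition has width 2, which upper-bounds the treewidth. The edges 2–3–0–1–2 form a cycle, so G is not a tree and its treewidth is at least 2. The upper and lower bounds meet at 2, so that is the treewidth.

2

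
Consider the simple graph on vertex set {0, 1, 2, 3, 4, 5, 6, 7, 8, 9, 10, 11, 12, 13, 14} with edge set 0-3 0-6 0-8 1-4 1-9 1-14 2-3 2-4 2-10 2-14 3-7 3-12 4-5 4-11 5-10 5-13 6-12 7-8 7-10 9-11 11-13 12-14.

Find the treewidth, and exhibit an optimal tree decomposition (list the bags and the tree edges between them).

Treewidth 3.
One optimal decomposition is:
Bags: B1 = {0, 6, 7, 8}  B2 = {0, 3, 6, 7}  B3 = {3, 6, 7, 12}  B4 = {3, 7, 10, 12}  B5 = {2, 3, 10, 12}  B6 = {2, 10, 12, 14}  B7 = {2, 5, 10, 14}  B8 = {2, 4, 5, 14}  B9 = {1, 4, 5, 14}  B10 = {1, 4, 5, 13}  B11 = {1, 4, 11, 13}  B12 = {1, 9, 11, 13}
Tree: B1–B2, B2–B3, B3–B4, B4–B5, B5–B6, B6–B7, B7–B8, B8–B9, B9–B10, B10–B11, B11–B12

The largest bag has 4 vertices, giving width 3; this decomposition certifies tw(G) ≤ 3. For the lower bound: the 4 vertex sets {0,6,8}, {7}, {3}, {2,10,12,14} are disjoint, each induces a connected subgraph, and every pair is joined by at least one edge of G. Contracting each set to a single vertex therefore yields K_{4} as a minor, and since treewidth is minor-monotone, tw(G) ≥ tw(K_{4}) = 3. Combining the bounds, tw(G) = 3.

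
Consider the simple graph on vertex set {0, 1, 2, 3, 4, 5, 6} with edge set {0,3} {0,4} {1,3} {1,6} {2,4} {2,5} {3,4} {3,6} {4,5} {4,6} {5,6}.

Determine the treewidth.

2

A width-2 tree decomposition is:
Bags: B1 = {2, 4, 5}  B2 = {4, 5, 6}  B3 = {3, 4, 6}  B4 = {0, 3, 4}  B5 = {1, 3, 6}
Tree: B1–B2, B2–B3, B3–B4, B3–B5
Each bag holds 3 vertices, so the decomposition has width 2, which upper-bounds the treewidth. Conversely, {1, 3, 6} is a clique of size 3, and the vertices of any clique must share a bag in every tree decomposition; so some bag has ≥ 3 vertices and tw(G) ≥ 2. Combining the bounds, tw(G) = 2.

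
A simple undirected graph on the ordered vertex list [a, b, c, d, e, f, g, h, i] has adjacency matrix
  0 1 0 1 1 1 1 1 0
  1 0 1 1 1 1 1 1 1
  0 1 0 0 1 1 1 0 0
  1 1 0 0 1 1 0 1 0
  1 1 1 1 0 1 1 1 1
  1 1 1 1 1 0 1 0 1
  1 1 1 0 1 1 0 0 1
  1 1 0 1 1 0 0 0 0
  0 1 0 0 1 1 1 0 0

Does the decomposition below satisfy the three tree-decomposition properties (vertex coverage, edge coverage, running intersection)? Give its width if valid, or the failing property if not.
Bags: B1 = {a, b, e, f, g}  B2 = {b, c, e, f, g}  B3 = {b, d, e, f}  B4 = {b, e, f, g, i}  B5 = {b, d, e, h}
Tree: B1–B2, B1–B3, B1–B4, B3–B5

A tree decomposition must satisfy three properties: every vertex lies in some bag; for every edge, both endpoints lie together in some bag; and for every vertex, the bags containing it form a connected subtree. Here edge (a,d) lies in no bag, so the decomposition is invalid.

No — edge (a,d) lies in no bag.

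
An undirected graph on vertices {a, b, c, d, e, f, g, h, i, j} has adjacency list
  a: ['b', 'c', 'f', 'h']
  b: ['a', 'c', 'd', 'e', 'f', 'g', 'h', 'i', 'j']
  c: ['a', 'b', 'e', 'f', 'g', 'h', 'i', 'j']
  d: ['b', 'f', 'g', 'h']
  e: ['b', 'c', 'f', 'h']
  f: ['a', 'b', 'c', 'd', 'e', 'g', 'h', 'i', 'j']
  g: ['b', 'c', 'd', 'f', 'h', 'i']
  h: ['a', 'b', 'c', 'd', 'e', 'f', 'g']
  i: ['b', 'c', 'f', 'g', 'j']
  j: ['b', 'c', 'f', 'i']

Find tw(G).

A width-4 tree decomposition is:
Bags: B1 = {b, c, f, g, h}  B2 = {b, c, f, g, i}  B3 = {b, c, f, i, j}  B4 = {a, b, c, f, h}  B5 = {b, d, f, g, h}  B6 = {b, c, e, f, h}
Tree: B1–B2, B2–B3, B1–B4, B1–B5, B1–B6
Each bag holds 5 vertices, so the decomposition has width 4, which upper-bounds the treewidth. For the lower bound, the 5 vertices {b, d, f, g, h} are pairwise adjacent, and any tree decomposition puts a clique entirely inside one bag — forcing width ≥ 4. Therefore the treewidth is 4.

4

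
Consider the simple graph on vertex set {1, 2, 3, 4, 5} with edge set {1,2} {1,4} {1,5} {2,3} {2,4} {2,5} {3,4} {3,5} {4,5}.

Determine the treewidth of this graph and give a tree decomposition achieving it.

Each bag holds 4 vertices, so the decomposition has width 3, which upper-bounds the treewidth. On the other hand G contains the 4-clique {1, 2, 4, 5}. A clique must lie in a single bag of any decomposition, so no decomposition can have width below 3. The upper and lower bounds meet at 3, so that is the treewidth.

Treewidth 3.
Bags: B1 = {2, 3, 4, 5}  B2 = {1, 2, 4, 5}
Tree: B1–B2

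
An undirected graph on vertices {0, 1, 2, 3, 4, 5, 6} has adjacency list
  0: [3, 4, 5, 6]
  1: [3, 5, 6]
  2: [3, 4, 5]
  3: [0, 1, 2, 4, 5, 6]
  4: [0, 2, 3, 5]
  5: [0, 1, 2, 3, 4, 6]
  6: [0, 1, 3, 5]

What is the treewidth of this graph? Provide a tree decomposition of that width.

The largest bag has 4 vertices, giving width 3; this decomposition certifies tw(G) ≤ 3. For the lower bound, the 4 vertices {0, 3, 4, 5} are pairwise adjacent, and any tree decomposition puts a clique entirely inside one bag — forcing width ≥ 3. Combining the bounds, tw(G) = 3.

Treewidth 3.
One optimal decomposition is:
Bags: B1 = {0, 3, 4, 5}  B2 = {0, 3, 5, 6}  B3 = {1, 3, 5, 6}  B4 = {2, 3, 4, 5}
Tree: B1–B2, B2–B3, B1–B4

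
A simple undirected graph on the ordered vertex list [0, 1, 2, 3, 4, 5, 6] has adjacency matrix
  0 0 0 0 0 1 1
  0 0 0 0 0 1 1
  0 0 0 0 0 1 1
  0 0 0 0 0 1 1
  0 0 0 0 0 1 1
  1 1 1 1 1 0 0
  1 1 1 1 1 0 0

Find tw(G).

2

A width-2 tree decomposition is:
Bags: B1 = {4, 5, 6}  B2 = {3, 5, 6}  B3 = {1, 5, 6}  B4 = {2, 5, 6}  B5 = {0, 5, 6}
Tree: B1–B2, B2–B3, B3–B4, B4–B5
Each bag holds 3 vertices, so the decomposition has width 2, which upper-bounds the treewidth. Since 5–4–6–3–5 is a cycle in G, G is not acyclic. Forests are exactly the graphs of treewidth ≤ 1, so tw(G) ≥ 2. Hence tw(G) = 2 exactly.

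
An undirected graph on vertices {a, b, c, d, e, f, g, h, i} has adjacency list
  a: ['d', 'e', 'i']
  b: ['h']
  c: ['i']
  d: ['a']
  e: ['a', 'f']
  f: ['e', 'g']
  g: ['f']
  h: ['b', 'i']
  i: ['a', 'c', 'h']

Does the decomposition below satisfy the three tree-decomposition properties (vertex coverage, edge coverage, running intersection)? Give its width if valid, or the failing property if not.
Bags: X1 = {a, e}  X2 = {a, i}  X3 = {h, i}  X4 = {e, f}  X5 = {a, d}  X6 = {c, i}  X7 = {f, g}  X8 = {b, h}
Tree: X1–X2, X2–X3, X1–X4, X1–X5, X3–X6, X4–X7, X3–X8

Yes; width 1.

Vertex coverage: the bags together contain {a, b, c, d, e, f, g, h, i}, the full vertex set. Edge coverage: each edge of G has both endpoints in at least one bag. Running intersection: for every vertex, the bags containing it form a connected subtree. All three properties hold, so this is a valid tree decomposition of width max|bag| − 1 = 1, and hence tw(G) ≤ 1.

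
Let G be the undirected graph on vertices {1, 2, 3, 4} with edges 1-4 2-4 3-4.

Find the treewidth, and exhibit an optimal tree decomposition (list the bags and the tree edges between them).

The largest bag has 2 vertices, giving width 1; this decomposition certifies tw(G) ≤ 1. Since G has at least one edge (e.g. 2–4), it is not an edgeless graph, so tw(G) ≥ 1. Combining the bounds, tw(G) = 1.

Treewidth 1.
One optimal decomposition is:
Bags: B1 = {2, 4}  B2 = {3, 4}  B3 = {1, 4}
Tree: B1–B2, B1–B3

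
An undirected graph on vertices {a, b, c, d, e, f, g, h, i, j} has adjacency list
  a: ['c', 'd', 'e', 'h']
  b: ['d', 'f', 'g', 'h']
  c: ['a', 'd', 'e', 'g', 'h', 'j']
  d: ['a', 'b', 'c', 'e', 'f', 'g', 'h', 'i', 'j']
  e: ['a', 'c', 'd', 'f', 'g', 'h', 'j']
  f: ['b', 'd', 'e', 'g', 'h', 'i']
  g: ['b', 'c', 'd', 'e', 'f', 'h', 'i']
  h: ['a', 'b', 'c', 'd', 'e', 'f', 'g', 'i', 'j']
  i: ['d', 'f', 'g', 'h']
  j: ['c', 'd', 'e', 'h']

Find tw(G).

A width-4 tree decomposition is:
Bags: B1 = {c, d, e, g, h}  B2 = {d, e, f, g, h}  B3 = {d, f, g, h, i}  B4 = {b, d, f, g, h}  B5 = {c, d, e, h, j}  B6 = {a, c, d, e, h}
Tree: B1–B2, B2–B3, B3–B4, B1–B5, B1–B6
Each bag holds 5 vertices, so the decomposition has width 4, which upper-bounds the treewidth. Conversely, {c, d, e, g, h} is a clique of size 5, and the vertices of any clique must share a bag in every tree decomposition; so some bag has ≥ 5 vertices and tw(G) ≥ 4. The upper and lower bounds meet at 4, so that is the treewidth.

4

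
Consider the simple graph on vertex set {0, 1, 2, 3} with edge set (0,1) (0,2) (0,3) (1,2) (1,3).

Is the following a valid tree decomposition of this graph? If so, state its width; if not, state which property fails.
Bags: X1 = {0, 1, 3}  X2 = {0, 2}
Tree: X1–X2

A tree decomposition must satisfy three properties: every vertex lies in some bag; for every edge, both endpoints lie together in some bag; and for every vertex, the bags containing it form a connected subtree. Here edge (1,2) lies in no bag, so the decomposition is invalid.

No — edge (1,2) lies in no bag.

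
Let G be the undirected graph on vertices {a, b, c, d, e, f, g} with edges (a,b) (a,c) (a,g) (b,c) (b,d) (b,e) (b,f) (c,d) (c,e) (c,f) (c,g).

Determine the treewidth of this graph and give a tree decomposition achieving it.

Treewidth 2.
One such decomposition:
Bags: B1 = {b, c, f}  B2 = {b, c, e}  B3 = {a, b, c}  B4 = {b, c, d}  B5 = {a, c, g}
Tree: B1–B2, B2–B3, B1–B4, B3–B5

Each bag holds 3 vertices, so the decomposition has width 2, which upper-bounds the treewidth. On the other hand G contains the 3-clique {a, c, g}. A clique must lie in a single bag of any decomposition, so no decomposition can have width below 2. The upper and lower bounds meet at 2, so that is the treewidth.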